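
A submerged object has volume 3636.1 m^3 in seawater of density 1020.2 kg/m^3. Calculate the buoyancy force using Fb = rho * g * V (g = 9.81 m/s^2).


Formula: Fb = rho * g * V
Substituting: Fb = 1020.2 * 9.81 * 3636.1
Intermediate: 1020.2 * 9.81 = 10008.162
Result: Fb = 10008.162 * 3636.1 ≈ 36391000 N (5 s.f.)

36391000 N


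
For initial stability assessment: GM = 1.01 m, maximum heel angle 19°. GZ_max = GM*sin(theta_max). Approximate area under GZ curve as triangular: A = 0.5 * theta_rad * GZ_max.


Formula: GZ_max = GM * sin(theta); Area = 0.5 * theta_rad * GZ_max
Step 1 — GZ_max = 1.01 * sin(19°) = 1.01 * 0.325568 = 0.328824 m
Step 2 — theta_rad = 19 * pi/180 = 0.331613 rad
Step 3 — Area = 0.5 * 0.331613 * 0.328824 ≈ 0.054521 m·rad (5 s.f.)

0.054521 m·rad


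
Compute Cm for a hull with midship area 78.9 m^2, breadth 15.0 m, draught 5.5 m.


Formula: Cm = Am / (B * T)
Step 1 — B * T = 15.0 * 5.5 = 82.5 m^2
Step 2 — Cm = 78.9 / 82.5 ≈ 0.95636 (5 s.f.)

0.95636


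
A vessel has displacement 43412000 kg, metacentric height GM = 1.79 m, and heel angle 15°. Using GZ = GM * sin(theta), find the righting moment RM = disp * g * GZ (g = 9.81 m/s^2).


Formula: GZ = GM * sin(theta); RM = disp * g * GZ
Step 1 — GZ = 1.79 * sin(15°) = 1.79 * 0.258819 = 0.463286 m
Step 2 — RM = 43412000 * 9.81 * 0.463286 ≈ 197300000 N·m (5 s.f.)

197300000 N·m


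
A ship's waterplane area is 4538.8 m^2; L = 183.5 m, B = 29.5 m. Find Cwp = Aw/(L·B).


Formula: Cwp = Aw / (L * B)
Step 1 — L * B = 183.5 * 29.5 = 5413.25 m^2
Step 2 — Cwp = 4538.8 / 5413.25 ≈ 0.83846 (5 s.f.)

0.83846


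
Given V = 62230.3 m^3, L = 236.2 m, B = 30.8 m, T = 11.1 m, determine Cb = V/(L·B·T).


Formula: Cb = V / (L * B * T)
Step 1 — L * B * T = 236.2 * 30.8 * 11.1 = 80752.056 m^3
Step 2 — Cb = 62230.3 / 80752.056 ≈ 0.77063 (5 s.f.)

0.77063


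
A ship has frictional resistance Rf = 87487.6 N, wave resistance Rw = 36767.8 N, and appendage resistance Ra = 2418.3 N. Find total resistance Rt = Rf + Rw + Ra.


Formula: Rt = Rf + Rw + Ra
Substituting: Rt = 87487.6 + 36767.8 + 2418.3
Result: Rt = 126673.7 N

126673.7 N


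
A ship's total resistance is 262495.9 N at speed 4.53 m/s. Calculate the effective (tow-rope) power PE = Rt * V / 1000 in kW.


Formula: PE = Rt * V / 1000 (kW)
Step 1 — PE (W) = 262495.9 * 4.53 = 1189106.427 W
Step 2 — PE (kW) = 1189106.427 / 1000 ≈ 1189.1 kW (5 s.f.)

1189.1 kW


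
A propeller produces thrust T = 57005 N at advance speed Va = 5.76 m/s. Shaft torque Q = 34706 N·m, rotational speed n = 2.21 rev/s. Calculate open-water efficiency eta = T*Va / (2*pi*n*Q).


Formula: eta = T * Va / (2 * pi * n * Q)
Step 1 — numerator = T * Va = 57005 * 5.76 = 328348.8
Step 2 — 2 * pi * n = 2 * pi * 2.21 = 13.88584
Step 3 — denominator = 13.88584 * 34706 = 481921.96
Step 4 — eta = 328348.8 / 481921.96 ≈ 0.68133 (5 s.f.)

0.68133


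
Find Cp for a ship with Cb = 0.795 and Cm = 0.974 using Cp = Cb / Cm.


Formula: Cp = Cb / Cm
Substituting: Cp = 0.795 / 0.974
Result: Cp ≈ 0.81622 (5 s.f.)

0.81622


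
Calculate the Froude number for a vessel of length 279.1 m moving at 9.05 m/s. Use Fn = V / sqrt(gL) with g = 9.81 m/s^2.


Formula: Fn = V / sqrt(g * L)
Step 1 — g * L = 9.81 * 279.1 = 2737.971
Step 2 — sqrt(g * L) = sqrt(2737.971) = 52.325625
Step 3 — Fn = 9.05 / 52.325625 ≈ 0.17296 (5 s.f.)

0.17296


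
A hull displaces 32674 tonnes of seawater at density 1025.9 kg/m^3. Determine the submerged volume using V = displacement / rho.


Formula: V = mass / rho
Step 1 — convert tonnes to kg: 32674 t * 1000 = 32674000 kg
Step 2 — V = 32674000 / 1025.9 ≈ 31849 m^3 (5 s.f.)

31849 m^3


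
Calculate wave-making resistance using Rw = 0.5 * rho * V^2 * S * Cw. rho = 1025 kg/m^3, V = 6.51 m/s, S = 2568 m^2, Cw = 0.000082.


Formula: Rw = 0.5 * rho * V^2 * S * Cw
Step 1 — V^2 = 6.51^2 = 42.3801
Step 2 — 0.5 * rho * V^2 = 0.5 * 1025 * 42.3801 = 21719.80125
Step 3 — Rw = 21719.80125 * 2568 * 0.000082 ≈ 4573.7 N (5 s.f.)

4573.7 N


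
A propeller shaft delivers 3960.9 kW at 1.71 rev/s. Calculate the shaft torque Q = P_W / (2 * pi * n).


Formula: Q = P_W / (2 * pi * n)
Step 1 — P_W = 3960.9 kW * 1000 = 3960900.0 W
Step 2 — 2 * pi * n = 2 * pi * 1.71 = 10.744247
Step 3 — Q = 3960900.0 / 10.744247 ≈ 368650 N·m (5 s.f.)

368650 N·m


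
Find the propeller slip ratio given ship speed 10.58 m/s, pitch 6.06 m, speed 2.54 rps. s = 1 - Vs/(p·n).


Formula: s = 1 - Vs / (p * n)
Step 1 — p * n = 6.06 * 2.54 = 15.3924
Step 2 — Vs / (p*n) = 10.58 / 15.3924 = 0.687352 (6 d.p.)
Step 3 — s = 1 - 0.687352 = 0.312648

0.312648


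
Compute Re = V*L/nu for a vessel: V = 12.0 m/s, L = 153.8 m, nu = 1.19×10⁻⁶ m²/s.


Formula: Re = V * L / nu
Step 1 — V * L = 12.0 * 153.8 = 1845.6 m^2/s
Step 2 — Re = 1845.6 / 1.19e-6 = 1.55e+09

1.55e+09


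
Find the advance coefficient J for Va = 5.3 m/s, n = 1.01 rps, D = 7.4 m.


Formula: J = Va / (n * D)
Step 1 — n * D = 1.01 * 7.4 = 7.474
Step 2 — J = 5.3 / 7.474 ≈ 0.70912 (5 s.f.)

0.70912


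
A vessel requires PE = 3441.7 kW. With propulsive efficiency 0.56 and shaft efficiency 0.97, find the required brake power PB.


Formula: PB = PE / (eta_D * eta_S)
Step 1 — combined efficiency = eta_D * eta_S = 0.56 * 0.97 = 0.5432
Step 2 — PB = 3441.7 / 0.5432 ≈ 6336.0 kW (5 s.f.)

6336.0 kW


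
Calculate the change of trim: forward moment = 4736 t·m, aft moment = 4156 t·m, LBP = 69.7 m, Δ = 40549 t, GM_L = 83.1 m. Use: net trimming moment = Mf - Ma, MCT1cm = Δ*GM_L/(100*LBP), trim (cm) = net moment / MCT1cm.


Formula: net trimming moment = Mf - Ma; MCT1cm = Δ*GM_L/(100*LBP); trim = net moment / MCT1cm
Step 1 — net trimming moment = 4736 - 4156 = 580 t·m
Step 2 — MCT1cm = 40549 * 83.1 / (100 * 69.7) = 483.4465 t·m/cm
Step 3 — trim = 580 / 483.4465 ≈ 1.1997 cm (5 s.f.)

1.1997 cm


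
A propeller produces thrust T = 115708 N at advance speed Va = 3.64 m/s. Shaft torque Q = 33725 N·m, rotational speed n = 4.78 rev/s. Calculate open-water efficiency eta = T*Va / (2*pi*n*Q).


Formula: eta = T * Va / (2 * pi * n * Q)
Step 1 — numerator = T * Va = 115708 * 3.64 = 421177.12
Step 2 — 2 * pi * n = 2 * pi * 4.78 = 30.033626
Step 3 — denominator = 30.033626 * 33725 = 1012884.04
Step 4 — eta = 421177.12 / 1012884.04 ≈ 0.41582 (5 s.f.)

0.41582


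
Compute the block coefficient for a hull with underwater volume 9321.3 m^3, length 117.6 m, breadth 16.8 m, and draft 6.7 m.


Formula: Cb = V / (L * B * T)
Step 1 — L * B * T = 117.6 * 16.8 * 6.7 = 13237.056 m^3
Step 2 — Cb = 9321.3 / 13237.056 ≈ 0.70418 (5 s.f.)

0.70418


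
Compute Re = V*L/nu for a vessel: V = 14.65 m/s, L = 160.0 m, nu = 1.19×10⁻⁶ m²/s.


Formula: Re = V * L / nu
Step 1 — V * L = 14.65 * 160.0 = 2344.0 m^2/s
Step 2 — Re = 2344.0 / 1.19e-6 = 1.97e+09

1.97e+09


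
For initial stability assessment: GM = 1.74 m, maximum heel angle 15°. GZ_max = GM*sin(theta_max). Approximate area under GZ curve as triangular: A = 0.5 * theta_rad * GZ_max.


Formula: GZ_max = GM * sin(theta); Area = 0.5 * theta_rad * GZ_max
Step 1 — GZ_max = 1.74 * sin(15°) = 1.74 * 0.258819 = 0.450345 m
Step 2 — theta_rad = 15 * pi/180 = 0.261799 rad
Step 3 — Area = 0.5 * 0.261799 * 0.450345 ≈ 0.058950 m·rad (5 s.f.)

0.058950 m·rad


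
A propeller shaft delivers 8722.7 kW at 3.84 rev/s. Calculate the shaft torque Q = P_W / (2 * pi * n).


Formula: Q = P_W / (2 * pi * n)
Step 1 — P_W = 8722.7 kW * 1000 = 8722700.0 W
Step 2 — 2 * pi * n = 2 * pi * 3.84 = 24.127432
Step 3 — Q = 8722700.0 / 24.127432 ≈ 361530 N·m (5 s.f.)

361530 N·m


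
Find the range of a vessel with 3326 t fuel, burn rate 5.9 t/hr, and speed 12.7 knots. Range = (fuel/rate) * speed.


Formula: endurance = fuel / rate; range = endurance * speed
Step 1 — endurance = 3326 / 5.9 = 563.7288 hours
Step 2 — range = 563.7288 * 12.7 ≈ 7159.4 nautical miles (5 s.f.)

7159.4 NM


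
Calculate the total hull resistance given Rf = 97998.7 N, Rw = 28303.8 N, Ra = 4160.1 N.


Formula: Rt = Rf + Rw + Ra
Substituting: Rt = 97998.7 + 28303.8 + 4160.1
Result: Rt = 130462.6 N

130462.6 N


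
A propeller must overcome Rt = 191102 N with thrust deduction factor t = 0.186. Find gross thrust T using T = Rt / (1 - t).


Formula: T = Rt / (1 - t)
Step 1 — (1 - t) = 1 - 0.186 = 0.814
Step 2 — T = 191102 / 0.814 ≈ 234770 N (5 s.f.)

234770 N


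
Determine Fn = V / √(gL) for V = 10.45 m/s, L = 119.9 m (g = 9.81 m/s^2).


Formula: Fn = V / sqrt(g * L)
Step 1 — g * L = 9.81 * 119.9 = 1176.219
Step 2 — sqrt(g * L) = sqrt(1176.219) = 34.296049
Step 3 — Fn = 10.45 / 34.296049 ≈ 0.30470 (5 s.f.)

0.30470


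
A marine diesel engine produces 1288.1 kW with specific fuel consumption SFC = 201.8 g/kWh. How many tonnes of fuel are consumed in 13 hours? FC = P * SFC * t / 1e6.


Formula: FC (tonnes) = P * SFC * t / 1,000,000
Step 1 — P * SFC * t = 1288.1 * 201.8 * 13 = 3379201.54 g
Step 2 — FC (tonnes) = 3379201.54 / 1,000,000 ≈ 3.3792 tonnes (5 s.f.)

3.3792 tonnes


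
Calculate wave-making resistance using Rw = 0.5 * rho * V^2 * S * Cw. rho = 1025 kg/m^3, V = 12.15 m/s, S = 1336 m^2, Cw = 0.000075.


Formula: Rw = 0.5 * rho * V^2 * S * Cw
Step 1 — V^2 = 12.15^2 = 147.6225
Step 2 — 0.5 * rho * V^2 = 0.5 * 1025 * 147.6225 = 75656.53125
Step 3 — Rw = 75656.53125 * 1336 * 0.000075 ≈ 7580.8 N (5 s.f.)

7580.8 N


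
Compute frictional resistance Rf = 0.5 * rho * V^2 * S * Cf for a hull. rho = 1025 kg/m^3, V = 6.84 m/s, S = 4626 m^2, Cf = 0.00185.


Formula: Rf = 0.5 * rho * V^2 * S * Cf
Step 1 — V^2 = 6.84^2 = 46.7856
Step 2 — 0.5 * rho * V^2 = 0.5 * 1025 * 46.7856 = 23977.62
Step 3 — Rf = 23977.62 * 4626 * 0.00185 ≈ 205200 N (5 s.f.)

205200 N


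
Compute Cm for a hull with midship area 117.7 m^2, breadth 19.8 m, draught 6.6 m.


Formula: Cm = Am / (B * T)
Step 1 — B * T = 19.8 * 6.6 = 130.68 m^2
Step 2 — Cm = 117.7 / 130.68 ≈ 0.90067 (5 s.f.)

0.90067


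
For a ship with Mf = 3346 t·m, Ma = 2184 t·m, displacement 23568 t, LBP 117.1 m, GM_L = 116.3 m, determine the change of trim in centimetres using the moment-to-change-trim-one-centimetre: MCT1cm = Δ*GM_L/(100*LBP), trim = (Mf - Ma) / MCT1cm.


Formula: net trimming moment = Mf - Ma; MCT1cm = Δ*GM_L/(100*LBP); trim = net moment / MCT1cm
Step 1 — net trimming moment = 3346 - 2184 = 1162 t·m
Step 2 — MCT1cm = 23568 * 116.3 / (100 * 117.1) = 234.0699 t·m/cm
Step 3 — trim = 1162 / 234.0699 ≈ 4.9643 cm (5 s.f.)

4.9643 cm


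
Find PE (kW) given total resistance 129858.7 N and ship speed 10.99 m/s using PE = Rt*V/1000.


Formula: PE = Rt * V / 1000 (kW)
Step 1 — PE (W) = 129858.7 * 10.99 = 1427147.113 W
Step 2 — PE (kW) = 1427147.113 / 1000 ≈ 1427.1 kW (5 s.f.)

1427.1 kW


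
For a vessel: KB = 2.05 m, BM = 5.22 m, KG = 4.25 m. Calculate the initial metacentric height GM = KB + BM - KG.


Formula: GM = KB + BM - KG
Step 1 — KM = KB + BM = 2.05 + 5.22 = 7.27 m
Step 2 — GM = KM - KG = 7.27 - 4.25 = 3.02 m

3.02 m


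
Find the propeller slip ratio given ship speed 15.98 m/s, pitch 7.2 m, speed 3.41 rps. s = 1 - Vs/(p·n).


Formula: s = 1 - Vs / (p * n)
Step 1 — p * n = 7.2 * 3.41 = 24.552
Step 2 — Vs / (p*n) = 15.98 / 24.552 = 0.650863 (6 d.p.)
Step 3 — s = 1 - 0.650863 = 0.349137

0.349137


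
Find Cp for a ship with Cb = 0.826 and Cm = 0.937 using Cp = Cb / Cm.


Formula: Cp = Cb / Cm
Substituting: Cp = 0.826 / 0.937
Result: Cp ≈ 0.88154 (5 s.f.)

0.88154


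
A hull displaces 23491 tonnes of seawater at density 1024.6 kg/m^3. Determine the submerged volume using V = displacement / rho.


Formula: V = mass / rho
Step 1 — convert tonnes to kg: 23491 t * 1000 = 23491000 kg
Step 2 — V = 23491000 / 1024.6 ≈ 22927 m^3 (5 s.f.)

22927 m^3


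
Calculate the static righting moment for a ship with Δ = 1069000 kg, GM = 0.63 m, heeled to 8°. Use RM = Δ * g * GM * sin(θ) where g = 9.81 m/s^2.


Formula: GZ = GM * sin(theta); RM = disp * g * GZ
Step 1 — GZ = 0.63 * sin(8°) = 0.63 * 0.139173 = 0.087679 m
Step 2 — RM = 1069000 * 9.81 * 0.087679 ≈ 919480 N·m (5 s.f.)

919480 N·m


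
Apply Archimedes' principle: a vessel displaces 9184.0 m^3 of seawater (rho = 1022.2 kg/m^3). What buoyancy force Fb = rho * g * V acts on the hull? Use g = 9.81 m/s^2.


Formula: Fb = rho * g * V
Substituting: Fb = 1022.2 * 9.81 * 9184.0
Intermediate: 1022.2 * 9.81 = 10027.782
Result: Fb = 10027.782 * 9184.0 ≈ 92095000 N (5 s.f.)

92095000 N


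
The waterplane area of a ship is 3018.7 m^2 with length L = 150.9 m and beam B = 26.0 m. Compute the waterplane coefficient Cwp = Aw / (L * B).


Formula: Cwp = Aw / (L * B)
Step 1 — L * B = 150.9 * 26.0 = 3923.4 m^2
Step 2 — Cwp = 3018.7 / 3923.4 ≈ 0.76941 (5 s.f.)

0.76941


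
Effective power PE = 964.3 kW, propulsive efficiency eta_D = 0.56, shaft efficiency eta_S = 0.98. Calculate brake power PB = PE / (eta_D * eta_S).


Formula: PB = PE / (eta_D * eta_S)
Step 1 — combined efficiency = eta_D * eta_S = 0.56 * 0.98 = 0.5488
Step 2 — PB = 964.3 / 0.5488 ≈ 1757.1 kW (5 s.f.)

1757.1 kW


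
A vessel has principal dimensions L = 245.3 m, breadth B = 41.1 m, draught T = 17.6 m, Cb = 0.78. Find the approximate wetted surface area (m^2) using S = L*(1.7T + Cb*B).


Formula: S = 1.7*L*T + V/T with V = Cb*L*B*T, i.e. S = L * (1.7*T + Cb*B)
Step 1 — 1.7*T = 1.7 * 17.6 = 29.92 m
Step 2 — Cb*B = 0.78 * 41.1 = 32.058 m
Step 3 — 1.7*T + Cb*B = 29.92 + 32.058 = 61.978 m
Step 4 — S = 245.3 * 61.978 ≈ 15203 m^2 (5 s.f.)

15203 m^2


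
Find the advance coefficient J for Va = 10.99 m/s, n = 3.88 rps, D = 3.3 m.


Formula: J = Va / (n * D)
Step 1 — n * D = 3.88 * 3.3 = 12.804
Step 2 — J = 10.99 / 12.804 ≈ 0.85833 (5 s.f.)

0.85833


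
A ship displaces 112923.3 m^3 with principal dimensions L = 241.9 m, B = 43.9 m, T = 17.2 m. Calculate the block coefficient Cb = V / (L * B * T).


Formula: Cb = V / (L * B * T)
Step 1 — L * B * T = 241.9 * 43.9 * 17.2 = 182653.852 m^3
Step 2 — Cb = 112923.3 / 182653.852 ≈ 0.61824 (5 s.f.)

0.61824


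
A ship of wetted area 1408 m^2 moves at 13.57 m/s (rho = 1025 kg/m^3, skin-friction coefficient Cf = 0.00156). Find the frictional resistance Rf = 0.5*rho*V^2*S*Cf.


Formula: Rf = 0.5 * rho * V^2 * S * Cf
Step 1 — V^2 = 13.57^2 = 184.1449
Step 2 — 0.5 * rho * V^2 = 0.5 * 1025 * 184.1449 = 94374.26125
Step 3 — Rf = 94374.26125 * 1408 * 0.00156 ≈ 207290 N (5 s.f.)

207290 N


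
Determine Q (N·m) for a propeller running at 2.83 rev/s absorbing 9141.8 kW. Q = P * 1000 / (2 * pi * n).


Formula: Q = P_W / (2 * pi * n)
Step 1 — P_W = 9141.8 kW * 1000 = 9141800.0 W
Step 2 — 2 * pi * n = 2 * pi * 2.83 = 17.781414
Step 3 — Q = 9141800.0 / 17.781414 ≈ 514120 N·m (5 s.f.)

514120 N·m


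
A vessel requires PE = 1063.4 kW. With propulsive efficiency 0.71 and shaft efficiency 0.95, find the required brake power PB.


Formula: PB = PE / (eta_D * eta_S)
Step 1 — combined efficiency = eta_D * eta_S = 0.71 * 0.95 = 0.6745
Step 2 — PB = 1063.4 / 0.6745 ≈ 1576.6 kW (5 s.f.)

1576.6 kW


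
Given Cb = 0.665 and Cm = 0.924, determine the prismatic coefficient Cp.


Formula: Cp = Cb / Cm
Substituting: Cp = 0.665 / 0.924
Result: Cp ≈ 0.71970 (5 s.f.)

0.71970


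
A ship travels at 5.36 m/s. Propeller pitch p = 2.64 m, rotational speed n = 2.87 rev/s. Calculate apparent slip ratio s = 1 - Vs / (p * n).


Formula: s = 1 - Vs / (p * n)
Step 1 — p * n = 2.64 * 2.87 = 7.5768
Step 2 — Vs / (p*n) = 5.36 / 7.5768 = 0.707423 (6 d.p.)
Step 3 — s = 1 - 0.707423 = 0.292577

0.292577


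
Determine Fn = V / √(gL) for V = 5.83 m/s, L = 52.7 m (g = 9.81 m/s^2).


Formula: Fn = V / sqrt(g * L)
Step 1 — g * L = 9.81 * 52.7 = 516.987
Step 2 — sqrt(g * L) = sqrt(516.987) = 22.737348
Step 3 — Fn = 5.83 / 22.737348 ≈ 0.25641 (5 s.f.)

0.25641


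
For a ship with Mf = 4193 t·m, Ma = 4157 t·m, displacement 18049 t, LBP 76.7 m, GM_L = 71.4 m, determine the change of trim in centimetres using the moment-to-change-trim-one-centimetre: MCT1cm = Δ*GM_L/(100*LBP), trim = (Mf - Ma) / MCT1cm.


Formula: net trimming moment = Mf - Ma; MCT1cm = Δ*GM_L/(100*LBP); trim = net moment / MCT1cm
Step 1 — net trimming moment = 4193 - 4157 = 36 t·m
Step 2 — MCT1cm = 18049 * 71.4 / (100 * 76.7) = 168.0181 t·m/cm
Step 3 — trim = 36 / 168.0181 ≈ 0.21426 cm (5 s.f.)

0.21426 cm


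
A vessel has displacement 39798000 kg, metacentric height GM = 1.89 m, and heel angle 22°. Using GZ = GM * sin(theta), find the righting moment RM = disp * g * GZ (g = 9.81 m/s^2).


Formula: GZ = GM * sin(theta); RM = disp * g * GZ
Step 1 — GZ = 1.89 * sin(22°) = 1.89 * 0.374607 = 0.708007 m
Step 2 — RM = 39798000 * 9.81 * 0.708007 ≈ 276420000 N·m (5 s.f.)

276420000 N·m


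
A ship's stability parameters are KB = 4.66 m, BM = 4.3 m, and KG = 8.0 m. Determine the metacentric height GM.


Formula: GM = KB + BM - KG
Step 1 — KM = KB + BM = 4.66 + 4.3 = 8.96 m
Step 2 — GM = KM - KG = 8.96 - 8.0 = 0.96 m

0.96 m


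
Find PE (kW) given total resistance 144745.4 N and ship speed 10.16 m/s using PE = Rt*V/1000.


Formula: PE = Rt * V / 1000 (kW)
Step 1 — PE (W) = 144745.4 * 10.16 = 1470613.264 W
Step 2 — PE (kW) = 1470613.264 / 1000 ≈ 1470.6 kW (5 s.f.)

1470.6 kW


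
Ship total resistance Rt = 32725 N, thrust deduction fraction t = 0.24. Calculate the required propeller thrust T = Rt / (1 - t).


Formula: T = Rt / (1 - t)
Step 1 — (1 - t) = 1 - 0.24 = 0.76
Step 2 — T = 32725 / 0.76 ≈ 43059 N (5 s.f.)

43059 N


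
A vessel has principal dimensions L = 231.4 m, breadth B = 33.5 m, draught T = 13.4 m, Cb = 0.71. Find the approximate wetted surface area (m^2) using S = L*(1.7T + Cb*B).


Formula: S = 1.7*L*T + V/T with V = Cb*L*B*T, i.e. S = L * (1.7*T + Cb*B)
Step 1 — 1.7*T = 1.7 * 13.4 = 22.78 m
Step 2 — Cb*B = 0.71 * 33.5 = 23.785 m
Step 3 — 1.7*T + Cb*B = 22.78 + 23.785 = 46.565 m
Step 4 — S = 231.4 * 46.565 ≈ 10775 m^2 (5 s.f.)

10775 m^2


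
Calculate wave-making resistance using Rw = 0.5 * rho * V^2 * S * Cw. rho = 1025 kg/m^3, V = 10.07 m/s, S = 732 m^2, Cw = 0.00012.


Formula: Rw = 0.5 * rho * V^2 * S * Cw
Step 1 — V^2 = 10.07^2 = 101.4049
Step 2 — 0.5 * rho * V^2 = 0.5 * 1025 * 101.4049 = 51970.01125
Step 3 — Rw = 51970.01125 * 732 * 0.00012 ≈ 4565.0 N (5 s.f.)

4565.0 N


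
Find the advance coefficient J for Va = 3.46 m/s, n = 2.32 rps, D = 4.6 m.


Formula: J = Va / (n * D)
Step 1 — n * D = 2.32 * 4.6 = 10.672
Step 2 — J = 3.46 / 10.672 ≈ 0.32421 (5 s.f.)

0.32421


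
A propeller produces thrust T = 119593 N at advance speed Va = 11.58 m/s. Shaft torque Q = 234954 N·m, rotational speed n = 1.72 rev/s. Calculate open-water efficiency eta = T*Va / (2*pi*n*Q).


Formula: eta = T * Va / (2 * pi * n * Q)
Step 1 — numerator = T * Va = 119593 * 11.58 = 1384886.94
Step 2 — 2 * pi * n = 2 * pi * 1.72 = 10.807079
Step 3 — denominator = 10.807079 * 234954 = 2539166.44
Step 4 — eta = 1384886.94 / 2539166.44 ≈ 0.54541 (5 s.f.)

0.54541


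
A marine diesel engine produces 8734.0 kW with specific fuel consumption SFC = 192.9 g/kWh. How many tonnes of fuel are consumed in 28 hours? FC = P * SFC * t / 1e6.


Formula: FC (tonnes) = P * SFC * t / 1,000,000
Step 1 — P * SFC * t = 8734.0 * 192.9 * 28 = 47174080.8 g
Step 2 — FC (tonnes) = 47174080.8 / 1,000,000 ≈ 47.174 tonnes (5 s.f.)

47.174 tonnes


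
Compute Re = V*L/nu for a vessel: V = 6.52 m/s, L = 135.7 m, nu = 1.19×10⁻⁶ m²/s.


Formula: Re = V * L / nu
Step 1 — V * L = 6.52 * 135.7 = 884.764 m^2/s
Step 2 — Re = 884.764 / 1.19e-6 = 7.43e+08

7.43e+08


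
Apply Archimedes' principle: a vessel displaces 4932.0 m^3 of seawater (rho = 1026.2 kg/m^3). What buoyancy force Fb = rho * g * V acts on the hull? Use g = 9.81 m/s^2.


Formula: Fb = rho * g * V
Substituting: Fb = 1026.2 * 9.81 * 4932.0
Intermediate: 1026.2 * 9.81 = 10067.022
Result: Fb = 10067.022 * 4932.0 ≈ 49651000 N (5 s.f.)

49651000 N


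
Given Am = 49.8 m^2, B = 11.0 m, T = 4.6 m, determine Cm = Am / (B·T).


Formula: Cm = Am / (B * T)
Step 1 — B * T = 11.0 * 4.6 = 50.6 m^2
Step 2 — Cm = 49.8 / 50.6 ≈ 0.98419 (5 s.f.)

0.98419


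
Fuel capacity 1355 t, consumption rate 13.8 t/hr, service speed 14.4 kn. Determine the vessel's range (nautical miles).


Formula: endurance = fuel / rate; range = endurance * speed
Step 1 — endurance = 1355 / 13.8 = 98.1884 hours
Step 2 — range = 98.1884 * 14.4 ≈ 1413.9 nautical miles (5 s.f.)

1413.9 NM


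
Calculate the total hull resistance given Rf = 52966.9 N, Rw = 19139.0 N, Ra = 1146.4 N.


Formula: Rt = Rf + Rw + Ra
Substituting: Rt = 52966.9 + 19139.0 + 1146.4
Result: Rt = 73252.3 N

73252.3 N


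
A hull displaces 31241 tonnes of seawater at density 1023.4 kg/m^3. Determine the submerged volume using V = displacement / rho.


Formula: V = mass / rho
Step 1 — convert tonnes to kg: 31241 t * 1000 = 31241000 kg
Step 2 — V = 31241000 / 1023.4 ≈ 30527 m^3 (5 s.f.)

30527 m^3


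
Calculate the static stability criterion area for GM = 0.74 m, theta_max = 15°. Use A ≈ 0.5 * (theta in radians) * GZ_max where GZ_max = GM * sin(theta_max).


Formula: GZ_max = GM * sin(theta); Area = 0.5 * theta_rad * GZ_max
Step 1 — GZ_max = 0.74 * sin(15°) = 0.74 * 0.258819 = 0.191526 m
Step 2 — theta_rad = 15 * pi/180 = 0.261799 rad
Step 3 — Area = 0.5 * 0.261799 * 0.191526 ≈ 0.025071 m·rad (5 s.f.)

0.025071 m·rad


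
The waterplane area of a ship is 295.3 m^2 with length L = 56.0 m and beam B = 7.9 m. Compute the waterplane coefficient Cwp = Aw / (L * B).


Formula: Cwp = Aw / (L * B)
Step 1 — L * B = 56.0 * 7.9 = 442.4 m^2
Step 2 — Cwp = 295.3 / 442.4 ≈ 0.66750 (5 s.f.)

0.66750


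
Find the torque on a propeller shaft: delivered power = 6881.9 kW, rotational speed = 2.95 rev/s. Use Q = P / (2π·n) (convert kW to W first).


Formula: Q = P_W / (2 * pi * n)
Step 1 — P_W = 6881.9 kW * 1000 = 6881900.0 W
Step 2 — 2 * pi * n = 2 * pi * 2.95 = 18.535397
Step 3 — Q = 6881900.0 / 18.535397 ≈ 371280 N·m (5 s.f.)

371280 N·m


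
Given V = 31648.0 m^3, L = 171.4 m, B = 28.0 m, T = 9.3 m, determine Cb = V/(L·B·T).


Formula: Cb = V / (L * B * T)
Step 1 — L * B * T = 171.4 * 28.0 * 9.3 = 44632.56 m^3
Step 2 — Cb = 31648.0 / 44632.56 ≈ 0.70908 (5 s.f.)

0.70908


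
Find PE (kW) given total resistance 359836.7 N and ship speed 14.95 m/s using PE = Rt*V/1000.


Formula: PE = Rt * V / 1000 (kW)
Step 1 — PE (W) = 359836.7 * 14.95 = 5379558.665 W
Step 2 — PE (kW) = 5379558.665 / 1000 ≈ 5379.6 kW (5 s.f.)

5379.6 kW


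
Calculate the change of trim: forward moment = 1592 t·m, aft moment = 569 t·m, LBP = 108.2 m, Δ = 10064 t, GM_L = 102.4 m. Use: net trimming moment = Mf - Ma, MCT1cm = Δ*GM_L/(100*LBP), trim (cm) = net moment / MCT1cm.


Formula: net trimming moment = Mf - Ma; MCT1cm = Δ*GM_L/(100*LBP); trim = net moment / MCT1cm
Step 1 — net trimming moment = 1592 - 569 = 1023 t·m
Step 2 — MCT1cm = 10064 * 102.4 / (100 * 108.2) = 95.2452 t·m/cm
Step 3 — trim = 1023 / 95.2452 ≈ 10.741 cm (5 s.f.)

10.741 cm


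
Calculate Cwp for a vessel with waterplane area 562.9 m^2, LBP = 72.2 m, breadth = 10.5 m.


Formula: Cwp = Aw / (L * B)
Step 1 — L * B = 72.2 * 10.5 = 758.1 m^2
Step 2 — Cwp = 562.9 / 758.1 ≈ 0.74251 (5 s.f.)

0.74251


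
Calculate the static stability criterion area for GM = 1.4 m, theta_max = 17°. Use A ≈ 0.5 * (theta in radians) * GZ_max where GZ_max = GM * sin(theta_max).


Formula: GZ_max = GM * sin(theta); Area = 0.5 * theta_rad * GZ_max
Step 1 — GZ_max = 1.4 * sin(17°) = 1.4 * 0.292372 = 0.409321 m
Step 2 — theta_rad = 17 * pi/180 = 0.296706 rad
Step 3 — Area = 0.5 * 0.296706 * 0.409321 ≈ 0.060724 m·rad (5 s.f.)

0.060724 m·rad


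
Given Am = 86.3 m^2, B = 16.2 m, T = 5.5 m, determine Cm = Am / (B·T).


Formula: Cm = Am / (B * T)
Step 1 — B * T = 16.2 * 5.5 = 89.1 m^2
Step 2 — Cm = 86.3 / 89.1 ≈ 0.96857 (5 s.f.)

0.96857


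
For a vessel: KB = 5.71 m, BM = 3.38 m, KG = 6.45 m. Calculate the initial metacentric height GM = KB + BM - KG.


Formula: GM = KB + BM - KG
Step 1 — KM = KB + BM = 5.71 + 3.38 = 9.09 m
Step 2 — GM = KM - KG = 9.09 - 6.45 = 2.64 m

2.64 m


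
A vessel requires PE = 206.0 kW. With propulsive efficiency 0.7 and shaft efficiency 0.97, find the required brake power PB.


Formula: PB = PE / (eta_D * eta_S)
Step 1 — combined efficiency = eta_D * eta_S = 0.7 * 0.97 = 0.679
Step 2 — PB = 206.0 / 0.679 ≈ 303.39 kW (5 s.f.)

303.39 kW


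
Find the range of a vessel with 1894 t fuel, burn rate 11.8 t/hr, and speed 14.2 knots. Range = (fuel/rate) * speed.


Formula: endurance = fuel / rate; range = endurance * speed
Step 1 — endurance = 1894 / 11.8 = 160.5085 hours
Step 2 — range = 160.5085 * 14.2 ≈ 2279.2 nautical miles (5 s.f.)

2279.2 NM


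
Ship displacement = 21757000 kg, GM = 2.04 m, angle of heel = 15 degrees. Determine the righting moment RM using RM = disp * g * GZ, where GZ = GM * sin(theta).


Formula: GZ = GM * sin(theta); RM = disp * g * GZ
Step 1 — GZ = 2.04 * sin(15°) = 2.04 * 0.258819 = 0.527991 m
Step 2 — RM = 21757000 * 9.81 * 0.527991 ≈ 112690000 N·m (5 s.f.)

112690000 N·m


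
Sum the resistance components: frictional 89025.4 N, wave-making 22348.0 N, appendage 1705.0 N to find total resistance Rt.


Formula: Rt = Rf + Rw + Ra
Substituting: Rt = 89025.4 + 22348.0 + 1705.0
Result: Rt = 113078.4 N

113078.4 N


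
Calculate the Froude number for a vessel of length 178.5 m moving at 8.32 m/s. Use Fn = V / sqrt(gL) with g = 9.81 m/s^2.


Formula: Fn = V / sqrt(g * L)
Step 1 — g * L = 9.81 * 178.5 = 1751.085
Step 2 — sqrt(g * L) = sqrt(1751.085) = 41.845968
Step 3 — Fn = 8.32 / 41.845968 ≈ 0.19882 (5 s.f.)

0.19882


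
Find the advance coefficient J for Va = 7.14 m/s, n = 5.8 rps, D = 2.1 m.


Formula: J = Va / (n * D)
Step 1 — n * D = 5.8 * 2.1 = 12.18
Step 2 — J = 7.14 / 12.18 ≈ 0.58621 (5 s.f.)

0.58621


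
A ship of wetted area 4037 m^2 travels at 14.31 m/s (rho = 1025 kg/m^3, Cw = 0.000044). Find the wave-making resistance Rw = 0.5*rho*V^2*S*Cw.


Formula: Rw = 0.5 * rho * V^2 * S * Cw
Step 1 — V^2 = 14.31^2 = 204.7761
Step 2 — 0.5 * rho * V^2 = 0.5 * 1025 * 204.7761 = 104947.75125
Step 3 — Rw = 104947.75125 * 4037 * 0.000044 ≈ 18642 N (5 s.f.)

18642 N


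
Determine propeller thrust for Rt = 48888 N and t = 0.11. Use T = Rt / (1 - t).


Formula: T = Rt / (1 - t)
Step 1 — (1 - t) = 1 - 0.11 = 0.89
Step 2 — T = 48888 / 0.89 ≈ 54930 N (5 s.f.)

54930 N


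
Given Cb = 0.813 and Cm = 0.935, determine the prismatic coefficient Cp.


Formula: Cp = Cb / Cm
Substituting: Cp = 0.813 / 0.935
Result: Cp ≈ 0.86952 (5 s.f.)

0.86952


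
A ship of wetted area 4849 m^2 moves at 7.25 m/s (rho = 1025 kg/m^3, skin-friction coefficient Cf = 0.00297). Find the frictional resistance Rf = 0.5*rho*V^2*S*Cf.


Formula: Rf = 0.5 * rho * V^2 * S * Cf
Step 1 — V^2 = 7.25^2 = 52.5625
Step 2 — 0.5 * rho * V^2 = 0.5 * 1025 * 52.5625 = 26938.28125
Step 3 — Rf = 26938.28125 * 4849 * 0.00297 ≈ 387950 N (5 s.f.)

387950 N


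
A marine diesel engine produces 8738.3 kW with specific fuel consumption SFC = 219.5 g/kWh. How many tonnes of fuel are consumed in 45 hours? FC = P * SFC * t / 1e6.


Formula: FC (tonnes) = P * SFC * t / 1,000,000
Step 1 — P * SFC * t = 8738.3 * 219.5 * 45 = 86312558.25 g
Step 2 — FC (tonnes) = 86312558.25 / 1,000,000 ≈ 86.313 tonnes (5 s.f.)

86.313 tonnes


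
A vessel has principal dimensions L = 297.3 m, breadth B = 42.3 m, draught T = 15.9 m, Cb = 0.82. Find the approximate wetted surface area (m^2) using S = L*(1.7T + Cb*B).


Formula: S = 1.7*L*T + V/T with V = Cb*L*B*T, i.e. S = L * (1.7*T + Cb*B)
Step 1 — 1.7*T = 1.7 * 15.9 = 27.03 m
Step 2 — Cb*B = 0.82 * 42.3 = 34.686 m
Step 3 — 1.7*T + Cb*B = 27.03 + 34.686 = 61.716 m
Step 4 — S = 297.3 * 61.716 ≈ 18348 m^2 (5 s.f.)

18348 m^2


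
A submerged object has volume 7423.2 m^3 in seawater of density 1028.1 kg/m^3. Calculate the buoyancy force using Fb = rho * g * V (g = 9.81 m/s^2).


Formula: Fb = rho * g * V
Substituting: Fb = 1028.1 * 9.81 * 7423.2
Intermediate: 1028.1 * 9.81 = 10085.661
Result: Fb = 10085.661 * 7423.2 ≈ 74868000 N (5 s.f.)

74868000 N


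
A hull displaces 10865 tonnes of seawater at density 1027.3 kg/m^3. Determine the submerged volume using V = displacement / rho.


Formula: V = mass / rho
Step 1 — convert tonnes to kg: 10865 t * 1000 = 10865000 kg
Step 2 — V = 10865000 / 1027.3 ≈ 10576 m^3 (5 s.f.)

10576 m^3


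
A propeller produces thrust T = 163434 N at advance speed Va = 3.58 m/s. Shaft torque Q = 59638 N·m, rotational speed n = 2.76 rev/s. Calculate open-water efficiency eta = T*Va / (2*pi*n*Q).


Formula: eta = T * Va / (2 * pi * n * Q)
Step 1 — numerator = T * Va = 163434 * 3.58 = 585093.72
Step 2 — 2 * pi * n = 2 * pi * 2.76 = 17.341591
Step 3 — denominator = 17.341591 * 59638 = 1034217.8
Step 4 — eta = 585093.72 / 1034217.8 ≈ 0.56574 (5 s.f.)

0.56574


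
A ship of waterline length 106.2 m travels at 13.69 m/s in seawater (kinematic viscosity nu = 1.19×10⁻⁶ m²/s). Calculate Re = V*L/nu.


Formula: Re = V * L / nu
Step 1 — V * L = 13.69 * 106.2 = 1453.878 m^2/s
Step 2 — Re = 1453.878 / 1.19e-6 = 1.22e+09

1.22e+09


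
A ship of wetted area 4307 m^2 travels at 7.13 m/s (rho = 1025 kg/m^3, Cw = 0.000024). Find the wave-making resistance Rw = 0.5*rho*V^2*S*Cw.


Formula: Rw = 0.5 * rho * V^2 * S * Cw
Step 1 — V^2 = 7.13^2 = 50.8369
Step 2 — 0.5 * rho * V^2 = 0.5 * 1025 * 50.8369 = 26053.91125
Step 3 — Rw = 26053.91125 * 4307 * 0.000024 ≈ 2693.1 N (5 s.f.)

2693.1 N


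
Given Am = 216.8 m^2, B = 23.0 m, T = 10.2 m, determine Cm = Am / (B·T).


Formula: Cm = Am / (B * T)
Step 1 — B * T = 23.0 * 10.2 = 234.6 m^2
Step 2 — Cm = 216.8 / 234.6 ≈ 0.92413 (5 s.f.)

0.92413


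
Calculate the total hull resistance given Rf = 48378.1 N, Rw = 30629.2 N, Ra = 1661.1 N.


Formula: Rt = Rf + Rw + Ra
Substituting: Rt = 48378.1 + 30629.2 + 1661.1
Result: Rt = 80668.4 N

80668.4 N


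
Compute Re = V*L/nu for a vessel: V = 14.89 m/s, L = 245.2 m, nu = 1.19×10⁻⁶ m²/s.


Formula: Re = V * L / nu
Step 1 — V * L = 14.89 * 245.2 = 3651.028 m^2/s
Step 2 — Re = 3651.028 / 1.19e-6 = 3.07e+09

3.07e+09


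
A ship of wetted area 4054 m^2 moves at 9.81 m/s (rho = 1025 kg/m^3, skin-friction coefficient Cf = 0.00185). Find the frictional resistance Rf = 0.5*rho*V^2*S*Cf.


Formula: Rf = 0.5 * rho * V^2 * S * Cf
Step 1 — V^2 = 9.81^2 = 96.2361
Step 2 — 0.5 * rho * V^2 = 0.5 * 1025 * 96.2361 = 49321.00125
Step 3 — Rf = 49321.00125 * 4054 * 0.00185 ≈ 369900 N (5 s.f.)

369900 N


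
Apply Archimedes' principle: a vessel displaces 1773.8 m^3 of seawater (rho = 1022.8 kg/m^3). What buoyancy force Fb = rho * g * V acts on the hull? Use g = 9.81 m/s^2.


Formula: Fb = rho * g * V
Substituting: Fb = 1022.8 * 9.81 * 1773.8
Intermediate: 1022.8 * 9.81 = 10033.668
Result: Fb = 10033.668 * 1773.8 ≈ 17798000 N (5 s.f.)

17798000 N


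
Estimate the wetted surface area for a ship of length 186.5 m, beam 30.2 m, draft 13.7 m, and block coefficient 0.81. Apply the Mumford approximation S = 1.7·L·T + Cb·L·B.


Formula: S = 1.7*L*T + V/T with V = Cb*L*B*T, i.e. S = L * (1.7*T + Cb*B)
Step 1 — 1.7*T = 1.7 * 13.7 = 23.29 m
Step 2 — Cb*B = 0.81 * 30.2 = 24.462 m
Step 3 — 1.7*T + Cb*B = 23.29 + 24.462 = 47.752 m
Step 4 — S = 186.5 * 47.752 ≈ 8905.7 m^2 (5 s.f.)

8905.7 m^2


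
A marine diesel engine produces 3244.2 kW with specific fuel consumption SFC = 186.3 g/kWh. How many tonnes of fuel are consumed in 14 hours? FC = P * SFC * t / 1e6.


Formula: FC (tonnes) = P * SFC * t / 1,000,000
Step 1 — P * SFC * t = 3244.2 * 186.3 * 14 = 8461522.44 g
Step 2 — FC (tonnes) = 8461522.44 / 1,000,000 ≈ 8.4615 tonnes (5 s.f.)

8.4615 tonnes


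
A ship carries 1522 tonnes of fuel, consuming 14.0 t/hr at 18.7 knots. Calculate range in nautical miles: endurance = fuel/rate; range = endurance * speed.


Formula: endurance = fuel / rate; range = endurance * speed
Step 1 — endurance = 1522 / 14.0 = 108.7143 hours
Step 2 — range = 108.7143 * 18.7 ≈ 2033.0 nautical miles (5 s.f.)

2033.0 NM


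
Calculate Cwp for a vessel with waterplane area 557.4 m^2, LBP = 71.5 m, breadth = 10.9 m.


Formula: Cwp = Aw / (L * B)
Step 1 — L * B = 71.5 * 10.9 = 779.35 m^2
Step 2 — Cwp = 557.4 / 779.35 ≈ 0.71521 (5 s.f.)

0.71521


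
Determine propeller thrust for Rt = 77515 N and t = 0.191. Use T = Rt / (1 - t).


Formula: T = Rt / (1 - t)
Step 1 — (1 - t) = 1 - 0.191 = 0.809
Step 2 — T = 77515 / 0.809 ≈ 95816 N (5 s.f.)

95816 N


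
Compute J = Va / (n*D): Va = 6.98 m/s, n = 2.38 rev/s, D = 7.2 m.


Formula: J = Va / (n * D)
Step 1 — n * D = 2.38 * 7.2 = 17.136
Step 2 — J = 6.98 / 17.136 ≈ 0.40733 (5 s.f.)

0.40733


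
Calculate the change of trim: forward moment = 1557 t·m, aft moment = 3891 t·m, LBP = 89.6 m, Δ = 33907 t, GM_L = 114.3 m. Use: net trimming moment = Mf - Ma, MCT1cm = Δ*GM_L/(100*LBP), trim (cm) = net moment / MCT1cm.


Formula: net trimming moment = Mf - Ma; MCT1cm = Δ*GM_L/(100*LBP); trim = net moment / MCT1cm
Step 1 — net trimming moment = 1557 - 3891 = -2334 t·m
Step 2 — MCT1cm = 33907 * 114.3 / (100 * 89.6) = 432.5413 t·m/cm
Step 3 — trim = -2334 / 432.5413 ≈ -5.3960 cm (5 s.f.)

-5.3960 cm


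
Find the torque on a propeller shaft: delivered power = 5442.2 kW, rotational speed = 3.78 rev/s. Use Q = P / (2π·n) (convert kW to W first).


Formula: Q = P_W / (2 * pi * n)
Step 1 — P_W = 5442.2 kW * 1000 = 5442200.0 W
Step 2 — 2 * pi * n = 2 * pi * 3.78 = 23.75044
Step 3 — Q = 5442200.0 / 23.75044 ≈ 229140 N·m (5 s.f.)

229140 N·m


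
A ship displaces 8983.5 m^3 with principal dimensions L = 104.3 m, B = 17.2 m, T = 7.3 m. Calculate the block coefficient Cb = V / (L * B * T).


Formula: Cb = V / (L * B * T)
Step 1 — L * B * T = 104.3 * 17.2 * 7.3 = 13095.908 m^3
Step 2 — Cb = 8983.5 / 13095.908 ≈ 0.68598 (5 s.f.)

0.68598


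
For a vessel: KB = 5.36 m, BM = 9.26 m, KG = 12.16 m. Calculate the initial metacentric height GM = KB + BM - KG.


Formula: GM = KB + BM - KG
Step 1 — KM = KB + BM = 5.36 + 9.26 = 14.62 m
Step 2 — GM = KM - KG = 14.62 - 12.16 = 2.46 m

2.46 m


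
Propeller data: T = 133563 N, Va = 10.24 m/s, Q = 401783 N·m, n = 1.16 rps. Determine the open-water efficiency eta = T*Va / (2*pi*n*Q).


Formula: eta = T * Va / (2 * pi * n * Q)
Step 1 — numerator = T * Va = 133563 * 10.24 = 1367685.12
Step 2 — 2 * pi * n = 2 * pi * 1.16 = 7.288495
Step 3 — denominator = 7.288495 * 401783 = 2928393.39
Step 4 — eta = 1367685.12 / 2928393.39 ≈ 0.46704 (5 s.f.)

0.46704


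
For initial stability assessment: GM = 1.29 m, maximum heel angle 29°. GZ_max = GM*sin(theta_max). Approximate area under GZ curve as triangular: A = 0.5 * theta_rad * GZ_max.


Formula: GZ_max = GM * sin(theta); Area = 0.5 * theta_rad * GZ_max
Step 1 — GZ_max = 1.29 * sin(29°) = 1.29 * 0.48481 = 0.625405 m
Step 2 — theta_rad = 29 * pi/180 = 0.506145 rad
Step 3 — Area = 0.5 * 0.506145 * 0.625405 ≈ 0.15827 m·rad (5 s.f.)

0.15827 m·rad


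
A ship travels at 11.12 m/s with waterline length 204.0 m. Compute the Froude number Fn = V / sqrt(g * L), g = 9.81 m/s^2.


Formula: Fn = V / sqrt(g * L)
Step 1 — g * L = 9.81 * 204.0 = 2001.24
Step 2 — sqrt(g * L) = sqrt(2001.24) = 44.735221
Step 3 — Fn = 11.12 / 44.735221 ≈ 0.24857 (5 s.f.)

0.24857


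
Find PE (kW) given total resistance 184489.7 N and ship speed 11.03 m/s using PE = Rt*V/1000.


Formula: PE = Rt * V / 1000 (kW)
Step 1 — PE (W) = 184489.7 * 11.03 = 2034921.391 W
Step 2 — PE (kW) = 2034921.391 / 1000 ≈ 2034.9 kW (5 s.f.)

2034.9 kW


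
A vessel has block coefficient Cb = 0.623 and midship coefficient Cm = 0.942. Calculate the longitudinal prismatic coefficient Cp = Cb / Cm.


Formula: Cp = Cb / Cm
Substituting: Cp = 0.623 / 0.942
Result: Cp ≈ 0.66136 (5 s.f.)

0.66136


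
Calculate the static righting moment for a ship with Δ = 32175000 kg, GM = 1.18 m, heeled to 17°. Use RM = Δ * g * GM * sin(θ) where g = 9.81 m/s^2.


Formula: GZ = GM * sin(theta); RM = disp * g * GZ
Step 1 — GZ = 1.18 * sin(17°) = 1.18 * 0.292372 = 0.344999 m
Step 2 — RM = 32175000 * 9.81 * 0.344999 ≈ 108890000 N·m (5 s.f.)

108890000 N·m


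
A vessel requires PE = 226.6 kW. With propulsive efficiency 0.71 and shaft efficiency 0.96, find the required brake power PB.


Formula: PB = PE / (eta_D * eta_S)
Step 1 — combined efficiency = eta_D * eta_S = 0.71 * 0.96 = 0.6816
Step 2 — PB = 226.6 / 0.6816 ≈ 332.45 kW (5 s.f.)

332.45 kW


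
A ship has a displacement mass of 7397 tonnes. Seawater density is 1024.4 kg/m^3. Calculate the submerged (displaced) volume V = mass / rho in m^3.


Formula: V = mass / rho
Step 1 — convert tonnes to kg: 7397 t * 1000 = 7397000 kg
Step 2 — V = 7397000 / 1024.4 ≈ 7220.8 m^3 (5 s.f.)

7220.8 m^3


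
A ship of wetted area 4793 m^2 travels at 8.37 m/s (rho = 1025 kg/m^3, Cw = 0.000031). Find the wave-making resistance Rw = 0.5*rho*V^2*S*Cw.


Formula: Rw = 0.5 * rho * V^2 * S * Cw
Step 1 — V^2 = 8.37^2 = 70.0569
Step 2 — 0.5 * rho * V^2 = 0.5 * 1025 * 70.0569 = 35904.16125
Step 3 — Rw = 35904.16125 * 4793 * 0.000031 ≈ 5334.7 N (5 s.f.)

5334.7 N


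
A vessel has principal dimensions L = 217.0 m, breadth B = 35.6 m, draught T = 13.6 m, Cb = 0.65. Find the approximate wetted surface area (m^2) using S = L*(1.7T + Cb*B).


Formula: S = 1.7*L*T + V/T with V = Cb*L*B*T, i.e. S = L * (1.7*T + Cb*B)
Step 1 — 1.7*T = 1.7 * 13.6 = 23.12 m
Step 2 — Cb*B = 0.65 * 35.6 = 23.14 m
Step 3 — 1.7*T + Cb*B = 23.12 + 23.14 = 46.26 m
Step 4 — S = 217.0 * 46.26 ≈ 10038 m^2 (5 s.f.)

10038 m^2


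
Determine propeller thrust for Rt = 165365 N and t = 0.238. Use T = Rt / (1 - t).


Formula: T = Rt / (1 - t)
Step 1 — (1 - t) = 1 - 0.238 = 0.762
Step 2 — T = 165365 / 0.762 ≈ 217010 N (5 s.f.)

217010 N


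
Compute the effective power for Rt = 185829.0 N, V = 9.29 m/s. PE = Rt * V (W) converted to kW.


Formula: PE = Rt * V / 1000 (kW)
Step 1 — PE (W) = 185829.0 * 9.29 = 1726351.41 W
Step 2 — PE (kW) = 1726351.41 / 1000 ≈ 1726.4 kW (5 s.f.)

1726.4 kW


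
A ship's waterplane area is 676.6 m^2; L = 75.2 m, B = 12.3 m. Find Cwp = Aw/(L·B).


Formula: Cwp = Aw / (L * B)
Step 1 — L * B = 75.2 * 12.3 = 924.96 m^2
Step 2 — Cwp = 676.6 / 924.96 ≈ 0.73149 (5 s.f.)

0.73149


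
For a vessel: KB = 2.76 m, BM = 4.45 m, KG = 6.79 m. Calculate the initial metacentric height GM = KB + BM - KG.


Formula: GM = KB + BM - KG
Step 1 — KM = KB + BM = 2.76 + 4.45 = 7.21 m
Step 2 — GM = KM - KG = 7.21 - 6.79 = 0.42 m

0.42 m


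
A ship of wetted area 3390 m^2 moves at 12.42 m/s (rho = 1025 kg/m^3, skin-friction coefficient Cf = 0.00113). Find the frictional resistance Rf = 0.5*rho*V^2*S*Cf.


Formula: Rf = 0.5 * rho * V^2 * S * Cf
Step 1 — V^2 = 12.42^2 = 154.2564
Step 2 — 0.5 * rho * V^2 = 0.5 * 1025 * 154.2564 = 79056.405
Step 3 — Rf = 79056.405 * 3390 * 0.00113 ≈ 302840 N (5 s.f.)

302840 N


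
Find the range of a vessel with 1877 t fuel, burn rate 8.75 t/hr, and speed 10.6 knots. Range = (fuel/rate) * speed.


Formula: endurance = fuel / rate; range = endurance * speed
Step 1 — endurance = 1877 / 8.75 = 214.5143 hours
Step 2 — range = 214.5143 * 10.6 ≈ 2273.9 nautical miles (5 s.f.)

2273.9 NM
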